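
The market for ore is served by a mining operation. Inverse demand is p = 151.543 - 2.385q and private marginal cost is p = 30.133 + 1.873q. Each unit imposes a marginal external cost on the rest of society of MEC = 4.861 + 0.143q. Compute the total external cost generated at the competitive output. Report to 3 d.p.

Market equilibrium (private): 30.133 + 1.873q = 151.543 - 2.385q → q_m = 28.5134.
Total external cost = ∫₀^{q_m} (4.861 + 0.143q) dq = 4.861×28.5134 + ½×0.143×28.5134² = 196.7341.

196.734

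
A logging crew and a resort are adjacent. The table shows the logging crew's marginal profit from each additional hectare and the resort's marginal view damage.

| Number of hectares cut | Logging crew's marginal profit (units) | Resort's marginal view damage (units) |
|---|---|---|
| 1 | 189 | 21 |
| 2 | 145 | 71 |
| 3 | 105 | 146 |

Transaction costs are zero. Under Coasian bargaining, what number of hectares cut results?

Bargaining reaches the level where marginal profit last exceeds marginal view damage.
That holds through level 2 (145 ≥ 71) but not at 3 (105 < 146).

2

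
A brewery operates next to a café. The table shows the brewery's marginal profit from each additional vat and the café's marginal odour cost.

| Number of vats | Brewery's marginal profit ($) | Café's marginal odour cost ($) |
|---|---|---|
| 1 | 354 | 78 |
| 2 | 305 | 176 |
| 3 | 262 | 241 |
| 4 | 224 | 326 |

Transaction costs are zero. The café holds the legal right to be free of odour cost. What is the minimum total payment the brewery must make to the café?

Efficient level: marginal profit ≥ marginal odour cost through level 3, so k* = 3.
With the café holding the right, the brewery must at least compensate total damage at k*: 78 + 176 + 241 = 495.

$495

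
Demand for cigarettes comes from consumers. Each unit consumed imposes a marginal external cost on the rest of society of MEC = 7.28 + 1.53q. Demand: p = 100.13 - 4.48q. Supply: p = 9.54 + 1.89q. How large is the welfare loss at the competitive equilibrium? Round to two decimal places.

Market equilibrium (private): 9.54 + 1.89q = 100.13 - 4.48q → q_m = 14.2214.
Social marginal benefit = demand − MEC = 92.85 - 6.01q.
Set SMB = MC: 92.85 - 6.01q = 9.54 + 1.89q → q* = 10.5456.
The welfare-loss triangle has base |q_m − q*| and height MEC(q_m) (the vertical gap between SMB and MC is zero at q* and MEC at q_m).
DWL = ½ × 3.6758 × 29.0387 = 53.3702.

DWL = 53.37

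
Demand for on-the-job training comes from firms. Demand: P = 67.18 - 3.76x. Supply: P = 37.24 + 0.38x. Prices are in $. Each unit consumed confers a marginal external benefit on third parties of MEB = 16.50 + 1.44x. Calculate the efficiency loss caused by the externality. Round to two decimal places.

DWL = $134.14

Market equilibrium (private): 37.24 + 0.38x = 67.18 - 3.76x → x_m = 7.2319.
Social marginal benefit = demand + MEB = 83.68 - 2.32x.
Set SMB = MC: 83.68 - 2.32x = 37.24 + 0.38x → x* = 17.2000.
The welfare-loss triangle has base |x_m − x*| and height MEB(x_m) (the vertical gap between SMB and MC is zero at x* and MEB at x_m).
DWL = ½ × 9.9681 × 26.9139 = 134.1402.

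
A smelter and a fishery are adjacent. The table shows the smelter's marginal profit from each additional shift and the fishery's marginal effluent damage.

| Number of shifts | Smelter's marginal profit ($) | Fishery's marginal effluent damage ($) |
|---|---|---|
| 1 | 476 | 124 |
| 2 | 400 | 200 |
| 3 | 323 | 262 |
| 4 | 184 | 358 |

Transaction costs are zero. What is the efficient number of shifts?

Bargaining reaches the level where marginal profit last exceeds marginal effluent damage.
That holds through level 3 (323 ≥ 262) but not at 4 (184 < 358).

3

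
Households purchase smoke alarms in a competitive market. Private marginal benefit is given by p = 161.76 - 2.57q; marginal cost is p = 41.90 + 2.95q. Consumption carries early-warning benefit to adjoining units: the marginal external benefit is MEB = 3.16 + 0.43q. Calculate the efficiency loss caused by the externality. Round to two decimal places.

DWL = 15.34

Market equilibrium (private): 41.90 + 2.95q = 161.76 - 2.57q → q_m = 21.7138.
Social marginal benefit = demand + MEB = 164.92 - 2.14q.
Set SMB = MC: 164.92 - 2.14q = 41.90 + 2.95q → q* = 24.1690.
The welfare-loss triangle has base |q_m − q*| and height MEB(q_m) (the vertical gap between SMB and MC is zero at q* and MEB at q_m).
DWL = ½ × 2.4552 × 12.4969 = 15.3412.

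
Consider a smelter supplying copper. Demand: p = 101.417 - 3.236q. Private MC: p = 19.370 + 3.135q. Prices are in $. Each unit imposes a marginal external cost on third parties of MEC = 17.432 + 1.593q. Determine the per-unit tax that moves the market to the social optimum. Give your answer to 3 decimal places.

tax = $30.357 per unit

Social marginal cost = private MC + MEC = 36.802 + 4.728q.
Set SMC = demand: 36.802 + 4.728q = 101.417 - 3.236q → q* = 8.1134.
The Pigouvian tax equals MEC at q*: 17.432 + 1.593×8.1134 = 30.3566.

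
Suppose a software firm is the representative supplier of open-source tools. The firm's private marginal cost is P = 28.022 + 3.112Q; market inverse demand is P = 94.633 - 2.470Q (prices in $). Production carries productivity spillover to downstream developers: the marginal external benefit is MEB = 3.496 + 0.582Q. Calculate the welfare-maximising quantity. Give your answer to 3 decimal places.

Social marginal cost = private MC − MEB = 24.526 + 2.530Q.
Set SMC = demand: 24.526 + 2.530Q = 94.633 - 2.470Q → Q* = 14.0214.

Q* = 14.021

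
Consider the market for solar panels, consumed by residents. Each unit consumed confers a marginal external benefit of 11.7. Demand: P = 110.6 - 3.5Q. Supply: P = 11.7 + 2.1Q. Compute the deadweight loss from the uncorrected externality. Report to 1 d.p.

Market equilibrium (private): 11.7 + 2.1Q = 110.6 - 3.5Q → Q_m = 17.6607.
Social marginal benefit = demand + MEB = 122.3 - 3.5Q.
Set SMB = MC: 122.3 - 3.5Q = 11.7 + 2.1Q → Q* = 19.7500.
Between Q* and Q_m the wedge SMB − MC runs linearly from 0 to MEB(Q_m), so the loss is a triangle.
DWL = ½ × 2.0893 × 11.7000 = 12.2224.

DWL = 12.2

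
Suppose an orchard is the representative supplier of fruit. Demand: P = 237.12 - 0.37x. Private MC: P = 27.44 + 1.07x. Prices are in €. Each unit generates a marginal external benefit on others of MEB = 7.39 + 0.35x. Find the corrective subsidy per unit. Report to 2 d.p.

subsidy = €77.09 per unit

Social marginal cost = private MC − MEB = 20.05 + 0.72x.
Set SMC = demand: 20.05 + 0.72x = 237.12 - 0.37x → x* = 199.1468.
The Pigouvian subsidy equals MEB at x*: 7.39 + 0.35×199.1468 = 77.0914.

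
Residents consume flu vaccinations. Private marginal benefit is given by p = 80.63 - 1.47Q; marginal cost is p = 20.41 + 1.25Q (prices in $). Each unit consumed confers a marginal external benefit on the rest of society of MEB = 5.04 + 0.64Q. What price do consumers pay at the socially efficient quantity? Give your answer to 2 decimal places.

P = $34.51

Social marginal benefit = demand + MEB = 85.67 - 0.83Q.
Set SMB = MC: 85.67 - 0.83Q = 20.41 + 1.25Q → Q* = 31.3750.
Consumer price on the demand curve at Q*: 80.63 − 1.47×31.3750 = 34.5088.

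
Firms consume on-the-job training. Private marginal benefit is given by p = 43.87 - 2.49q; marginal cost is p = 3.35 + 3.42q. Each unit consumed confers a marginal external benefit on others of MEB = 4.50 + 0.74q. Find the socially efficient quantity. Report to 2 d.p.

Social marginal benefit = demand + MEB = 48.37 - 1.75q.
Set SMB = MC: 48.37 - 1.75q = 3.35 + 3.42q → q* = 8.7079.

q* = 8.71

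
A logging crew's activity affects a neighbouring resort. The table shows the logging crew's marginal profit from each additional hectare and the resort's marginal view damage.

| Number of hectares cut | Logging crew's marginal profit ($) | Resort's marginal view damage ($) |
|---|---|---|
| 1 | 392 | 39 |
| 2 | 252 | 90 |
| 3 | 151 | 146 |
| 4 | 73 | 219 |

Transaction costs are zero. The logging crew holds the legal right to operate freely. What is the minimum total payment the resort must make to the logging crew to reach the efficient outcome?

Left alone the logging crew would choose level 4 (marginal profit stays positive).
Efficient level: k* = 3 (marginal profit ≥ marginal view damage through 3).
The resort must at least cover the logging crew's forgone profit from cutting 4→3: 73 = 73.

$73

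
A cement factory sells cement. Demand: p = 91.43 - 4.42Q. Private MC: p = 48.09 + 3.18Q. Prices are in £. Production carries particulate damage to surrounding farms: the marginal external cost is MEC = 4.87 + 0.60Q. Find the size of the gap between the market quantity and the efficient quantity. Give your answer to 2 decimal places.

Market equilibrium (private): 48.09 + 3.18Q = 91.43 - 4.42Q → Q_m = 5.7026.
Social marginal cost = private MC + MEC = 52.96 + 3.78Q.
Set SMC = demand: 52.96 + 3.78Q = 91.43 - 4.42Q → Q* = 4.6915.
Gap = |5.7026 − 4.6915| = 1.0111.

1.01 units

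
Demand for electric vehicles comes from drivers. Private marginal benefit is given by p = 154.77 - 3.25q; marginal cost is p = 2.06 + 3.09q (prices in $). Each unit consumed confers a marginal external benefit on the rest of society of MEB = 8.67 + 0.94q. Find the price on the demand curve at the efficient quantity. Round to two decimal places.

Social marginal benefit = demand + MEB = 163.44 - 2.31q.
Set SMB = MC: 163.44 - 2.31q = 2.06 + 3.09q → q* = 29.8852.
Consumer price on the demand curve at q*: 154.77 − 3.25×29.8852 = 57.6431.

P = $57.64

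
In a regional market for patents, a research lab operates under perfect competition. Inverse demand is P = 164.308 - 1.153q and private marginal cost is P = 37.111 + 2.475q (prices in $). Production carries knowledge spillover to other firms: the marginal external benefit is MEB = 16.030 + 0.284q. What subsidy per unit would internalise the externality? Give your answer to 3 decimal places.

subsidy = $28.194 per unit

Social marginal cost = private MC − MEB = 21.081 + 2.191q.
Set SMC = demand: 21.081 + 2.191q = 164.308 - 1.153q → q* = 42.8310.
The Pigouvian subsidy equals MEB at q*: 16.030 + 0.284×42.8310 = 28.1940.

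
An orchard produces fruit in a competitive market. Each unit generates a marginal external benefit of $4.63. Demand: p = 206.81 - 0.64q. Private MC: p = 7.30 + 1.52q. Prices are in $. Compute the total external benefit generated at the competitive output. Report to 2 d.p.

$427.65

Market equilibrium (private): 7.30 + 1.52q = 206.81 - 0.64q → q_m = 92.3657.
Total external benefit = MEB × q_m = 4.63 × 92.3657 = 427.6532.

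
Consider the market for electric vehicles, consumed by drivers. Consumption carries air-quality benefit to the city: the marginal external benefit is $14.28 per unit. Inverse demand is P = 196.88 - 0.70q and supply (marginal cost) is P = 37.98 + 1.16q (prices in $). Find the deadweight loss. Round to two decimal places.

DWL = $54.82

Market equilibrium (private): 37.98 + 1.16q = 196.88 - 0.70q → q_m = 85.4301.
Social marginal benefit = demand + MEB = 211.16 - 0.70q.
Set SMB = MC: 211.16 - 0.70q = 37.98 + 1.16q → q* = 93.1075.
The welfare-loss triangle has base |q_m − q*| and height MEB(q_m) (the vertical gap between SMB and MC is zero at q* and MEB at q_m).
DWL = ½ × 7.6774 × 14.2800 = 54.8166.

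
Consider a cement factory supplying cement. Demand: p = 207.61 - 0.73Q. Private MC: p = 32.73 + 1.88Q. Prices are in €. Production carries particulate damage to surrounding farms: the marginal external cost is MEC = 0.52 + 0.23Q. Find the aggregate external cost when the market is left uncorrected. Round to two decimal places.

€551.14

Market equilibrium (private): 32.73 + 1.88Q = 207.61 - 0.73Q → Q_m = 67.0038.
Total external cost = ∫₀^{Q_m} (0.52 + 0.23Q) dQ = 0.52×67.0038 + ½×0.23×67.0038² = 551.1355.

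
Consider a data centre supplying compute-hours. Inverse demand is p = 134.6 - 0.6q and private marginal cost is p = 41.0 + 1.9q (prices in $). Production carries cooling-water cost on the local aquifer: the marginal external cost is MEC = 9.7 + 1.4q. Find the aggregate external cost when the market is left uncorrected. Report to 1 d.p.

Market equilibrium (private): 41.0 + 1.9q = 134.6 - 0.6q → q_m = 37.4400.
Total external cost = ∫₀^{q_m} (9.7 + 1.4q) dq = 9.7×37.4400 + ½×1.4×37.4400² = 1344.3955.

$1344.4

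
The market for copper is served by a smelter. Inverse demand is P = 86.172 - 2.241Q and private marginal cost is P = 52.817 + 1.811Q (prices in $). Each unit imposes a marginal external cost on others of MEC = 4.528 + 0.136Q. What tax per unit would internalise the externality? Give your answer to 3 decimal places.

tax = $5.464 per unit

Social marginal cost = private MC + MEC = 57.345 + 1.947Q.
Set SMC = demand: 57.345 + 1.947Q = 86.172 - 2.241Q → Q* = 6.8832.
The Pigouvian tax equals MEC at Q*: 4.528 + 0.136×6.8832 = 5.4641.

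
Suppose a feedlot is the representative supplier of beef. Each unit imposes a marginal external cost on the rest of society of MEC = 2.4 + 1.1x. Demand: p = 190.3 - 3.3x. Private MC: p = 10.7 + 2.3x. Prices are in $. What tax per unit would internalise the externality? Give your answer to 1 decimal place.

Social marginal cost = private MC + MEC = 13.1 + 3.4x.
Set SMC = demand: 13.1 + 3.4x = 190.3 - 3.3x → x* = 26.4478.
The Pigouvian tax equals MEC at x*: 2.4 + 1.1×26.4478 = 31.4926.

tax = $31.5 per unit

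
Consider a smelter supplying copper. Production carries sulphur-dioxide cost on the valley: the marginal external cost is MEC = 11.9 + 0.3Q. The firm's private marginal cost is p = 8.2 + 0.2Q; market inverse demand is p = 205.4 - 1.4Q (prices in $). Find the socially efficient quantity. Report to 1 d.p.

Q* = 97.5

Social marginal cost = private MC + MEC = 20.1 + 0.5Q.
Set SMC = demand: 20.1 + 0.5Q = 205.4 - 1.4Q → Q* = 97.5263.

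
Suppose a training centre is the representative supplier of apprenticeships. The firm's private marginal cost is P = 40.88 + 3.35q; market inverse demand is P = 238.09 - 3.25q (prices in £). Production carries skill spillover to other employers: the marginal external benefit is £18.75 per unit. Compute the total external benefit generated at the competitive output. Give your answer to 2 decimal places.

Market equilibrium (private): 40.88 + 3.35q = 238.09 - 3.25q → q_m = 29.8803.
Total external benefit = MEB × q_m = 18.75 × 29.8803 = 560.2556.

£560.26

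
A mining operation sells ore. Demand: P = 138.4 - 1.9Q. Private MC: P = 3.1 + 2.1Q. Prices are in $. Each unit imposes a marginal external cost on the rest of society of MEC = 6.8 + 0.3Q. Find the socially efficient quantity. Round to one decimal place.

Q* = 29.9

Social marginal cost = private MC + MEC = 9.9 + 2.4Q.
Set SMC = demand: 9.9 + 2.4Q = 138.4 - 1.9Q → Q* = 29.8837.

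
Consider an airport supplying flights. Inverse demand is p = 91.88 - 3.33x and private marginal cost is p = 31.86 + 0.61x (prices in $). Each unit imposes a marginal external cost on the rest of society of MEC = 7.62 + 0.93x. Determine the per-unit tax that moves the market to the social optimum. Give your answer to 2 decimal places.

tax = $17.63 per unit

Social marginal cost = private MC + MEC = 39.48 + 1.54x.
Set SMC = demand: 39.48 + 1.54x = 91.88 - 3.33x → x* = 10.7598.
The Pigouvian tax equals MEC at x*: 7.62 + 0.93×10.7598 = 17.6266.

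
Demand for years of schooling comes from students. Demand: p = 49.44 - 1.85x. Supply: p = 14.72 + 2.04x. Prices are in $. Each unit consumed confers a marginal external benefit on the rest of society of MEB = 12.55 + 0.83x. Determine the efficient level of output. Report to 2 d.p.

x* = 15.45

Social marginal benefit = demand + MEB = 61.99 - 1.02x.
Set SMB = MC: 61.99 - 1.02x = 14.72 + 2.04x → x* = 15.4477.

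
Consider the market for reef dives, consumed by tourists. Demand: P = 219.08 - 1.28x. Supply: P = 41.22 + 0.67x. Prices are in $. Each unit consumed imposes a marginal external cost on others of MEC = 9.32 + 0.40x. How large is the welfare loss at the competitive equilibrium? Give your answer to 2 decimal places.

Market equilibrium (private): 41.22 + 0.67x = 219.08 - 1.28x → x_m = 91.2103.
Social marginal benefit = demand − MEC = 209.76 - 1.68x.
Set SMB = MC: 209.76 - 1.68x = 41.22 + 0.67x → x* = 71.7191.
The welfare-loss triangle has base |x_m − x*| and height MEC(x_m) (the vertical gap between SMB and MC is zero at x* and MEC at x_m).
DWL = ½ × 19.4912 × 45.8041 = 446.3884.

DWL = $446.39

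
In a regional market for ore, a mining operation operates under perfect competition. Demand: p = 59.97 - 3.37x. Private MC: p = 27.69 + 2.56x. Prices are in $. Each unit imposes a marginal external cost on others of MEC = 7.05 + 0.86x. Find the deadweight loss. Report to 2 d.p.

Market equilibrium (private): 27.69 + 2.56x = 59.97 - 3.37x → x_m = 5.4435.
Social marginal cost = private MC + MEC = 34.74 + 3.42x.
Set SMC = demand: 34.74 + 3.42x = 59.97 - 3.37x → x* = 3.7158.
The welfare-loss triangle has base |x_m − x*| and height MEC(x_m) (the vertical gap between SMC and demand is zero at x* and MEC at x_m).
DWL = ½ × 1.7277 × 11.7314 = 10.1342.

DWL = $10.13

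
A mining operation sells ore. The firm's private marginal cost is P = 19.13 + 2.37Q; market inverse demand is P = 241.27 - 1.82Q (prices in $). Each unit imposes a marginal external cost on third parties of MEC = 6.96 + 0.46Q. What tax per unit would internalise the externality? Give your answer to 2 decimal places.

tax = $28.25 per unit

Social marginal cost = private MC + MEC = 26.09 + 2.83Q.
Set SMC = demand: 26.09 + 2.83Q = 241.27 - 1.82Q → Q* = 46.2753.
The Pigouvian tax equals MEC at Q*: 6.96 + 0.46×46.2753 = 28.2466.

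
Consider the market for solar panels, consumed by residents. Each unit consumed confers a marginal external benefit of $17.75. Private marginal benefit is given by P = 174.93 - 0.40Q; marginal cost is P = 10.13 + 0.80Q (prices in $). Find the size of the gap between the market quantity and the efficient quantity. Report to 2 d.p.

Market equilibrium (private): 10.13 + 0.80Q = 174.93 - 0.40Q → Q_m = 137.3333.
Social marginal benefit = demand + MEB = 192.68 - 0.40Q.
Set SMB = MC: 192.68 - 0.40Q = 10.13 + 0.80Q → Q* = 152.1250.
Gap = |137.3333 − 152.1250| = 14.7917.

14.79 units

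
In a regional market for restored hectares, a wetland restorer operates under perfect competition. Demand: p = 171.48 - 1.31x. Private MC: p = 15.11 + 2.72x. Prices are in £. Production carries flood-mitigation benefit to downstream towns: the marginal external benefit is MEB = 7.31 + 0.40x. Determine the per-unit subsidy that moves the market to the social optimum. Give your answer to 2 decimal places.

subsidy = £25.35 per unit

Social marginal cost = private MC − MEB = 7.80 + 2.32x.
Set SMC = demand: 7.80 + 2.32x = 171.48 - 1.31x → x* = 45.0909.
The Pigouvian subsidy equals MEB at x*: 7.31 + 0.40×45.0909 = 25.3464.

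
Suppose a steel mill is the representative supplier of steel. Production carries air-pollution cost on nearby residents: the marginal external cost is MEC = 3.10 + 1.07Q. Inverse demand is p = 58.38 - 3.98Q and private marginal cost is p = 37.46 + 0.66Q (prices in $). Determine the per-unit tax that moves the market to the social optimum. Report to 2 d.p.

tax = $6.44 per unit

Social marginal cost = private MC + MEC = 40.56 + 1.73Q.
Set SMC = demand: 40.56 + 1.73Q = 58.38 - 3.98Q → Q* = 3.1208.
The Pigouvian tax equals MEC at Q*: 3.10 + 1.07×3.1208 = 6.4393.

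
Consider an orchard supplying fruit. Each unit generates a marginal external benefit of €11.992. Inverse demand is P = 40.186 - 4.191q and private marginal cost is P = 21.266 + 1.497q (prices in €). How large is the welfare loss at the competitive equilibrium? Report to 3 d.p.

Market equilibrium (private): 21.266 + 1.497q = 40.186 - 4.191q → q_m = 3.3263.
Social marginal cost = private MC − MEB = 9.274 + 1.497q.
Set SMC = demand: 9.274 + 1.497q = 40.186 - 4.191q → q* = 5.4346.
Height of the DWL triangle at q_m is demand(q_m) − SMC(q_m) = MEB(q_m) = 11.9920.
DWL = ½ × 2.1083 × 11.9920 = 12.6414.

DWL = €12.641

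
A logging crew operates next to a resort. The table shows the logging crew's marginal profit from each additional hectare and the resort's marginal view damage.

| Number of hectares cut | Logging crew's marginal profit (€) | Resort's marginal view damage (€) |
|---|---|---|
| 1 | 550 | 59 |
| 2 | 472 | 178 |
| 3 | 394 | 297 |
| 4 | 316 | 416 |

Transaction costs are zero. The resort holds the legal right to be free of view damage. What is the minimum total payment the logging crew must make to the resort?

Efficient level: marginal profit ≥ marginal view damage through level 3, so k* = 3.
With the resort holding the right, the logging crew must at least compensate total damage at k*: 59 + 178 + 297 = 534.

€534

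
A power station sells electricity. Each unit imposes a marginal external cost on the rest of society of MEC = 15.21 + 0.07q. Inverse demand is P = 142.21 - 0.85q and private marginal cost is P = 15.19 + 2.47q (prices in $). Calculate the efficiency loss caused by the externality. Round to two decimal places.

Market equilibrium (private): 15.19 + 2.47q = 142.21 - 0.85q → q_m = 38.2590.
Social marginal cost = private MC + MEC = 30.40 + 2.54q.
Set SMC = demand: 30.40 + 2.54q = 142.21 - 0.85q → q* = 32.9823.
Height of the DWL triangle at q_m is SMC(q_m) − demand(q_m) = MEC(q_m) = 17.8881.
DWL = ½ × 5.2767 × 17.8881 = 47.1951.

DWL = $47.20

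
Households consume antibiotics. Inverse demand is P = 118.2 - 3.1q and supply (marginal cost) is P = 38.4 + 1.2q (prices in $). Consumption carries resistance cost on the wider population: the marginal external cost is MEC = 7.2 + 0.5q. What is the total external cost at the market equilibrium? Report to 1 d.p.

Market equilibrium (private): 38.4 + 1.2q = 118.2 - 3.1q → q_m = 18.5581.
Total external cost = ∫₀^{q_m} (7.2 + 0.5q) dq = 7.2×18.5581 + ½×0.5×18.5581² = 219.7191.

$219.7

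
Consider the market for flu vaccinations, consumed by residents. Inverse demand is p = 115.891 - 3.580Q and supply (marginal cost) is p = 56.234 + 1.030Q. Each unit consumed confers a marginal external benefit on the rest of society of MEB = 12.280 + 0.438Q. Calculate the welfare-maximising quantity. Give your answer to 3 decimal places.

Q* = 17.243

Social marginal benefit = demand + MEB = 128.171 - 3.142Q.
Set SMB = MC: 128.171 - 3.142Q = 56.234 + 1.030Q → Q* = 17.2428.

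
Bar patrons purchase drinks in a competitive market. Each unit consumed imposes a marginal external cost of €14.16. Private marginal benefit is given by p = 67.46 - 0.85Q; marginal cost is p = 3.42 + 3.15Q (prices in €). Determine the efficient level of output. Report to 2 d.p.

Social marginal benefit = demand − MEC = 53.30 - 0.85Q.
Set SMB = MC: 53.30 - 0.85Q = 3.42 + 3.15Q → Q* = 12.4700.

Q* = 12.47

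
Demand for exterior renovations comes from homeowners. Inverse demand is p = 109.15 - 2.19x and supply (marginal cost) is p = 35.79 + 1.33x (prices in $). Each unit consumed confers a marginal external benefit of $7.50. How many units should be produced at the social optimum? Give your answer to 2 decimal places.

Social marginal benefit = demand + MEB = 116.65 - 2.19x.
Set SMB = MC: 116.65 - 2.19x = 35.79 + 1.33x → x* = 22.9716.

x* = 22.97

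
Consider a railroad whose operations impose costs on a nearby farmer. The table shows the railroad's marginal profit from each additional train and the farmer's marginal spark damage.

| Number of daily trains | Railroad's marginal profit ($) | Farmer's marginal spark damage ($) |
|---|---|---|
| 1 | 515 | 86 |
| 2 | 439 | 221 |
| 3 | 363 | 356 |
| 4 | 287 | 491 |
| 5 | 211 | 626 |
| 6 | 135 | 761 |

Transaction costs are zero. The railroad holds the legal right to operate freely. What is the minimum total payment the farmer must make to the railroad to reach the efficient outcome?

$633

Left alone the railroad would choose level 6 (marginal profit stays positive).
Efficient level: k* = 3 (marginal profit ≥ marginal spark damage through 3).
The farmer must at least cover the railroad's forgone profit from cutting 6→3: 287 + 211 + 135 = 633.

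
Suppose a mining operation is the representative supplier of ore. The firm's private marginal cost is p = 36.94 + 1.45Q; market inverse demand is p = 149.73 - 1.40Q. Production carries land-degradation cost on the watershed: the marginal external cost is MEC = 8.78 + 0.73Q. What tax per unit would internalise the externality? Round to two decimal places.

Social marginal cost = private MC + MEC = 45.72 + 2.18Q.
Set SMC = demand: 45.72 + 2.18Q = 149.73 - 1.40Q → Q* = 29.0531.
The Pigouvian tax equals MEC at Q*: 8.78 + 0.73×29.0531 = 29.9888.

tax = 29.99 per unit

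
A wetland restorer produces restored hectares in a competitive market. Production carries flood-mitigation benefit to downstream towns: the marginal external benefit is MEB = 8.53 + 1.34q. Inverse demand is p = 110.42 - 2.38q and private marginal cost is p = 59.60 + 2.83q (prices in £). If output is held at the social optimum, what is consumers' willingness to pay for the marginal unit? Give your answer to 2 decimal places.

Social marginal cost = private MC − MEB = 51.07 + 1.49q.
Set SMC = demand: 51.07 + 1.49q = 110.42 - 2.38q → q* = 15.3359.
Consumer price on the demand curve at q*: 110.42 − 2.38×15.3359 = 73.9206.

P = £73.92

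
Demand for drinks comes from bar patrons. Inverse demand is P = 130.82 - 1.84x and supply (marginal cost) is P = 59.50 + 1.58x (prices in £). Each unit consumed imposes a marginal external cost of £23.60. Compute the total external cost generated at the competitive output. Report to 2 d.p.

Market equilibrium (private): 59.50 + 1.58x = 130.82 - 1.84x → x_m = 20.8538.
Total external cost = MEC × x_m = 23.60 × 20.8538 = 492.1497.

£492.15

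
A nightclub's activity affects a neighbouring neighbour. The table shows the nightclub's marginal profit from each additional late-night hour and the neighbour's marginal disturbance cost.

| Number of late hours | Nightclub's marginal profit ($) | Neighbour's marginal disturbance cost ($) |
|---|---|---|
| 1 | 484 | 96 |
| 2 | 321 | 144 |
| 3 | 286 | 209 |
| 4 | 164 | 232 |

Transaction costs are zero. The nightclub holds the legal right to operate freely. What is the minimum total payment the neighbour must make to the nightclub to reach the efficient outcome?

$164

Left alone the nightclub would choose level 4 (marginal profit stays positive).
Efficient level: k* = 3 (marginal profit ≥ marginal disturbance cost through 3).
The neighbour must at least cover the nightclub's forgone profit from cutting 4→3: 164 = 164.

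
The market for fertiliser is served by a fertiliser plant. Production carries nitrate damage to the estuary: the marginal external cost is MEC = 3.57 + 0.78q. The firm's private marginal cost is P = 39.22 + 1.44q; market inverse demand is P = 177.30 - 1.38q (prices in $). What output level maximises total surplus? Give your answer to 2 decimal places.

Social marginal cost = private MC + MEC = 42.79 + 2.22q.
Set SMC = demand: 42.79 + 2.22q = 177.30 - 1.38q → q* = 37.3639.

q* = 37.36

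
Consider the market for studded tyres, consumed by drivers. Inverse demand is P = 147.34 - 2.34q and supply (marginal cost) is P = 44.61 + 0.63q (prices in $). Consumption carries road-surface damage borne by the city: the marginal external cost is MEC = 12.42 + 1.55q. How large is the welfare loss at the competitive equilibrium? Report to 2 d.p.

Market equilibrium (private): 44.61 + 0.63q = 147.34 - 2.34q → q_m = 34.5892.
Social marginal benefit = demand − MEC = 134.92 - 3.89q.
Set SMB = MC: 134.92 - 3.89q = 44.61 + 0.63q → q* = 19.9801.
Between q* and q_m the wedge MC − SMB runs linearly from 0 to MEC(q_m), so the loss is a triangle.
DWL = ½ × 14.6091 × 66.0333 = 482.3435.

DWL = $482.34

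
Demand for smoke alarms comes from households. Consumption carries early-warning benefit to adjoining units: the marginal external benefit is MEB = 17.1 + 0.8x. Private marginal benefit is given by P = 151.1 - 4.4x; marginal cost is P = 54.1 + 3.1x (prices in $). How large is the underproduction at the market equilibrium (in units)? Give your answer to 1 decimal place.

Market equilibrium (private): 54.1 + 3.1x = 151.1 - 4.4x → x_m = 12.9333.
Social marginal benefit = demand + MEB = 168.2 - 3.6x.
Set SMB = MC: 168.2 - 3.6x = 54.1 + 3.1x → x* = 17.0299.
Gap = |12.9333 − 17.0299| = 4.0966.

4.1 units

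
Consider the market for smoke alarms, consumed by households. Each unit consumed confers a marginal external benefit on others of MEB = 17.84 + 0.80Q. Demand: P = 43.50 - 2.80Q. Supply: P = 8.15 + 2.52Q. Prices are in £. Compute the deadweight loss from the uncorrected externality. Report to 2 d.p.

DWL = £59.31

Market equilibrium (private): 8.15 + 2.52Q = 43.50 - 2.80Q → Q_m = 6.6447.
Social marginal benefit = demand + MEB = 61.34 - 2.00Q.
Set SMB = MC: 61.34 - 2.00Q = 8.15 + 2.52Q → Q* = 11.7677.
The loss is the area between SMB and MC from Q* to Q_m; with linear curves that's a triangle of height MEB(Q_m).
DWL = ½ × 5.1230 × 23.1558 = 59.3136.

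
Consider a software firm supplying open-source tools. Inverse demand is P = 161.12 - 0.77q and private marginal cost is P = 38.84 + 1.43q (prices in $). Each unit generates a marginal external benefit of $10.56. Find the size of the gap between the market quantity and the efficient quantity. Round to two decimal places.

4.80 units

Market equilibrium (private): 38.84 + 1.43q = 161.12 - 0.77q → q_m = 55.5818.
Social marginal cost = private MC − MEB = 28.28 + 1.43q.
Set SMC = demand: 28.28 + 1.43q = 161.12 - 0.77q → q* = 60.3818.
Gap = |55.5818 − 60.3818| = 4.8000.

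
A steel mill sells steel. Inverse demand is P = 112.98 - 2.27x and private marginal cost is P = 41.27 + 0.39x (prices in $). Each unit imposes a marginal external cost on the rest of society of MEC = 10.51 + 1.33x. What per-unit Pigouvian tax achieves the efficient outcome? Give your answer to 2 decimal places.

Social marginal cost = private MC + MEC = 51.78 + 1.72x.
Set SMC = demand: 51.78 + 1.72x = 112.98 - 2.27x → x* = 15.3383.
The Pigouvian tax equals MEC at x*: 10.51 + 1.33×15.3383 = 30.9099.

tax = $30.91 per unit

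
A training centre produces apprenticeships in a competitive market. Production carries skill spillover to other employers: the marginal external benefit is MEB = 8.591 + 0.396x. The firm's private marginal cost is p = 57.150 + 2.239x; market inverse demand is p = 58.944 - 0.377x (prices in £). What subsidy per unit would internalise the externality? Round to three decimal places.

subsidy = £10.443 per unit

Social marginal cost = private MC − MEB = 48.559 + 1.843x.
Set SMC = demand: 48.559 + 1.843x = 58.944 - 0.377x → x* = 4.6779.
The Pigouvian subsidy equals MEB at x*: 8.591 + 0.396×4.6779 = 10.4434.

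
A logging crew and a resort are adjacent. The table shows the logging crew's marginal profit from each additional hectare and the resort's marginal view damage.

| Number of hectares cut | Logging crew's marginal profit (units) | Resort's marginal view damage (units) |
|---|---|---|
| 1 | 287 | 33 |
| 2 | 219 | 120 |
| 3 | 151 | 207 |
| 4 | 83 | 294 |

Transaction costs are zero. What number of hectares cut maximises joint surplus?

Bargaining reaches the level where marginal profit last exceeds marginal view damage.
That holds through level 2 (219 ≥ 120) but not at 3 (151 < 207).

2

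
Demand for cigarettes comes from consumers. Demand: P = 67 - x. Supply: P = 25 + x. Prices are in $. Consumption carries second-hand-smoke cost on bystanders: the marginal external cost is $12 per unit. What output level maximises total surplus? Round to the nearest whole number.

x* = 15

Social marginal benefit = demand − MEC = 55 - x.
Set SMB = MC: 55 - x = 25 + x → x* = 15.0000.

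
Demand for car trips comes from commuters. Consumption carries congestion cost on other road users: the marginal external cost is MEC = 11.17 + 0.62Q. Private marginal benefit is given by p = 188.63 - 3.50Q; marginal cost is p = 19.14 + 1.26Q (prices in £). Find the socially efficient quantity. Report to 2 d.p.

Q* = 29.43

Social marginal benefit = demand − MEC = 177.46 - 4.12Q.
Set SMB = MC: 177.46 - 4.12Q = 19.14 + 1.26Q → Q* = 29.4275.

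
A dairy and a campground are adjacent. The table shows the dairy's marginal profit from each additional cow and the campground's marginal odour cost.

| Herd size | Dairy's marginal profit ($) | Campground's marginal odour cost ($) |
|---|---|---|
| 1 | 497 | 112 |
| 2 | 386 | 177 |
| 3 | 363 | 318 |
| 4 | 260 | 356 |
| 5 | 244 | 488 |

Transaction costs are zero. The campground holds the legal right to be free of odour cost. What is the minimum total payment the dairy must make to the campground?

$607

Efficient level: marginal profit ≥ marginal odour cost through level 3, so k* = 3.
With the campground holding the right, the dairy must at least compensate total damage at k*: 112 + 177 + 318 = 607.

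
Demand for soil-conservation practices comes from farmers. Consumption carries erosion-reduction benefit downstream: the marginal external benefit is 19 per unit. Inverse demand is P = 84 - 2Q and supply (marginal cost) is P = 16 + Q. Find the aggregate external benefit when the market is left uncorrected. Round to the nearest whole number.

431

Market equilibrium (private): 16 + Q = 84 - 2Q → Q_m = 22.6667.
Total external benefit = MEB × Q_m = 19 × 22.6667 = 430.6673.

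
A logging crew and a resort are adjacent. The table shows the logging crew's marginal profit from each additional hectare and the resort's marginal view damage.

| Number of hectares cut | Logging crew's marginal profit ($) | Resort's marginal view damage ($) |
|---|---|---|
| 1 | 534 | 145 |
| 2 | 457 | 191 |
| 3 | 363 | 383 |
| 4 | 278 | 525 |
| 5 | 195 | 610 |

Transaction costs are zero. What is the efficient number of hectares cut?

Bargaining reaches the level where marginal profit last exceeds marginal view damage.
That holds through level 2 (457 ≥ 191) but not at 3 (363 < 383).

2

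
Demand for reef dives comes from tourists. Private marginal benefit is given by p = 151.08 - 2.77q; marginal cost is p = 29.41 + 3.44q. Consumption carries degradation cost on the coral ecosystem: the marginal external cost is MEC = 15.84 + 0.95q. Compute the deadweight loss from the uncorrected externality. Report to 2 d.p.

DWL = 82.89

Market equilibrium (private): 29.41 + 3.44q = 151.08 - 2.77q → q_m = 19.5926.
Social marginal benefit = demand − MEC = 135.24 - 3.72q.
Set SMB = MC: 135.24 - 3.72q = 29.41 + 3.44q → q* = 14.7807.
The loss is the area between SMB and MC from q* to q_m; with linear curves that's a triangle of height MEC(q_m).
DWL = ½ × 4.8119 × 34.4530 = 82.8922.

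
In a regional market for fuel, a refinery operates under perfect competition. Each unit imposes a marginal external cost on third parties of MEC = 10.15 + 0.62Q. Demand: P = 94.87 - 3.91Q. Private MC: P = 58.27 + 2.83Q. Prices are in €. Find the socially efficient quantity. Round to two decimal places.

Social marginal cost = private MC + MEC = 68.42 + 3.45Q.
Set SMC = demand: 68.42 + 3.45Q = 94.87 - 3.91Q → Q* = 3.5938.

Q* = 3.59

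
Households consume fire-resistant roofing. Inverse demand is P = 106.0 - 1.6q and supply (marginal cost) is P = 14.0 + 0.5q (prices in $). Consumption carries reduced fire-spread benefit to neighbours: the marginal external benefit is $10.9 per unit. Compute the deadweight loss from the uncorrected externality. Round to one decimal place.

DWL = $28.3

Market equilibrium (private): 14.0 + 0.5q = 106.0 - 1.6q → q_m = 43.8095.
Social marginal benefit = demand + MEB = 116.9 - 1.6q.
Set SMB = MC: 116.9 - 1.6q = 14.0 + 0.5q → q* = 49.0000.
The welfare-loss triangle has base |q_m − q*| and height MEB(q_m) (the vertical gap between SMB and MC is zero at q* and MEB at q_m).
DWL = ½ × 5.1905 × 10.9000 = 28.2882.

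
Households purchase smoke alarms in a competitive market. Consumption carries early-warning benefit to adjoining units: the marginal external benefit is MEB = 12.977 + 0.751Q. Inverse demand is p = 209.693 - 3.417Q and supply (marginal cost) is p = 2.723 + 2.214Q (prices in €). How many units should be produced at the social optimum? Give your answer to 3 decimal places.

Social marginal benefit = demand + MEB = 222.670 - 2.666Q.
Set SMB = MC: 222.670 - 2.666Q = 2.723 + 2.214Q → Q* = 45.0711.

Q* = 45.071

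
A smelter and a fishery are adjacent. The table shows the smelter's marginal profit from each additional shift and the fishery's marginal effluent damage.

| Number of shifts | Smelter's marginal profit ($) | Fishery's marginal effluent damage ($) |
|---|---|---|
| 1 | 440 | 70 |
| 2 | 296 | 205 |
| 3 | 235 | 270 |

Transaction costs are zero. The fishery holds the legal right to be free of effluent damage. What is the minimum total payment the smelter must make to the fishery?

$275

Efficient level: marginal profit ≥ marginal effluent damage through level 2, so k* = 2.
With the fishery holding the right, the smelter must at least compensate total damage at k*: 70 + 205 = 275.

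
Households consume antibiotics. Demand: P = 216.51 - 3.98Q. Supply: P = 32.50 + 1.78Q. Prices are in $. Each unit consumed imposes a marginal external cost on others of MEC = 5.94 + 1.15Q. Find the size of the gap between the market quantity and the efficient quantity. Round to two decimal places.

Market equilibrium (private): 32.50 + 1.78Q = 216.51 - 3.98Q → Q_m = 31.9462.
Social marginal benefit = demand − MEC = 210.57 - 5.13Q.
Set SMB = MC: 210.57 - 5.13Q = 32.50 + 1.78Q → Q* = 25.7699.
Gap = |31.9462 − 25.7699| = 6.1763.

6.18 units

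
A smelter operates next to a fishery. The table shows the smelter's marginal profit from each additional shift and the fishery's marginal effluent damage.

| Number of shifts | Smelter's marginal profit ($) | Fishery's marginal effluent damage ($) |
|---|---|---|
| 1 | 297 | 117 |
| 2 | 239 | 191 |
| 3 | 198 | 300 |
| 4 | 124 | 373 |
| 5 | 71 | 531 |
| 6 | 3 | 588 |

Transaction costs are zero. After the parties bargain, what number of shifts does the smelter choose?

2

Bargaining reaches the level where marginal profit last exceeds marginal effluent damage.
That holds through level 2 (239 ≥ 191) but not at 3 (198 < 300).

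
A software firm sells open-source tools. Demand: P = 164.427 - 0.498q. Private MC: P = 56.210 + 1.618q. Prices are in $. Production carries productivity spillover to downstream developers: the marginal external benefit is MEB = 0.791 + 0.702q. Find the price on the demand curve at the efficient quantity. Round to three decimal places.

P = $126.035

Social marginal cost = private MC − MEB = 55.419 + 0.916q.
Set SMC = demand: 55.419 + 0.916q = 164.427 - 0.498q → q* = 77.0919.
Consumer price on the demand curve at q*: 164.427 − 0.498×77.0919 = 126.0352.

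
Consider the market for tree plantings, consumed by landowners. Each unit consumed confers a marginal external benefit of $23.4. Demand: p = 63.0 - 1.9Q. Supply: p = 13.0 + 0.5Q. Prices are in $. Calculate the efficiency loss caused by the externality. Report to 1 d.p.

DWL = $114.1

Market equilibrium (private): 13.0 + 0.5Q = 63.0 - 1.9Q → Q_m = 20.8333.
Social marginal benefit = demand + MEB = 86.4 - 1.9Q.
Set SMB = MC: 86.4 - 1.9Q = 13.0 + 0.5Q → Q* = 30.5833.
Between Q* and Q_m the wedge SMB − MC runs linearly from 0 to MEB(Q_m), so the loss is a triangle.
DWL = ½ × 9.7500 × 23.4000 = 114.0750.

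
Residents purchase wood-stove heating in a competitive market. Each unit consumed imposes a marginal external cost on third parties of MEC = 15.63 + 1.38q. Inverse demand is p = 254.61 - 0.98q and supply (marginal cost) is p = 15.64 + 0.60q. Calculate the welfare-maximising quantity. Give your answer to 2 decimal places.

q* = 75.45

Social marginal benefit = demand − MEC = 238.98 - 2.36q.
Set SMB = MC: 238.98 - 2.36q = 15.64 + 0.60q → q* = 75.4527.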